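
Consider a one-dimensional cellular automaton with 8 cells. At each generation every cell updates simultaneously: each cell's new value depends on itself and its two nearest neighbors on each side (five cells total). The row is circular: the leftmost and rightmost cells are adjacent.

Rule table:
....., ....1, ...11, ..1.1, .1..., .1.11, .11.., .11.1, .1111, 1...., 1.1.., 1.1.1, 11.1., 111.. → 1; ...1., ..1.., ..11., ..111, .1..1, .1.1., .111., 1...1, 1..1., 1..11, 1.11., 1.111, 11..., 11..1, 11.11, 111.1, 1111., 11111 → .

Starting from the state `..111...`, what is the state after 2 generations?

.1..11.1

generation 1: 11..1.11
generation 2: .1..11.1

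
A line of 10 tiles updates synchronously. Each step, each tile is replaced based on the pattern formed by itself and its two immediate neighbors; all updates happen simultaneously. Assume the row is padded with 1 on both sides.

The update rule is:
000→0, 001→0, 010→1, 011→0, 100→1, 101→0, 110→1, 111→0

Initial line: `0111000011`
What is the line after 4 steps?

0001100000
1000110000
1100011000
0110001100

0110001100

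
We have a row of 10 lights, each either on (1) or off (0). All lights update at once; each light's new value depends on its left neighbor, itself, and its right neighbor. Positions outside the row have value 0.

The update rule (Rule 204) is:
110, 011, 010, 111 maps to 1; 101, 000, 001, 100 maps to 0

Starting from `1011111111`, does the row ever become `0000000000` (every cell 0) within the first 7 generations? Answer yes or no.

no

1011111111  (fixed point — unchanged through generation 7)
generation 7 is 1011111111, still not uniform 0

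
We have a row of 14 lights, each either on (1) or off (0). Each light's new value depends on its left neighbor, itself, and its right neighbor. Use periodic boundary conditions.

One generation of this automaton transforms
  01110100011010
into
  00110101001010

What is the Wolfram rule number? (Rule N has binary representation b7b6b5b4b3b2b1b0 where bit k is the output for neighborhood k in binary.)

197

position 2: 111 → 1  (bit 7 = 1)
position 3: 110 → 1  (bit 6 = 1)
position 4: 101 → 0  (bit 5 = 0)
position 6: 100 → 0  (bit 4 = 0)
position 1: 011 → 0  (bit 3 = 0)
position 5: 010 → 1  (bit 2 = 1)
position 0: 001 → 0  (bit 1 = 0)
position 7: 000 → 1  (bit 0 = 1)
bits b7..b0 = 11000101 = 197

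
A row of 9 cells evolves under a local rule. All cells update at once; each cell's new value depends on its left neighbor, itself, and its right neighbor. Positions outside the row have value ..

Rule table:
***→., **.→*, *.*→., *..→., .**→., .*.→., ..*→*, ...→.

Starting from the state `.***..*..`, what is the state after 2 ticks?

tick 1: *..*.*...
tick 2: ..*......

..*......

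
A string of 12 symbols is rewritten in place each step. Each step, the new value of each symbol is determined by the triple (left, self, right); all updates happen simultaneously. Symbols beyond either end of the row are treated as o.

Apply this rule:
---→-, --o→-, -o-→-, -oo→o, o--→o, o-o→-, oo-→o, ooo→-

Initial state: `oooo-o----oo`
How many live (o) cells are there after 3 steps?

4

---o--o---o-
o---o--o----
oo---o--o---
count of o: 4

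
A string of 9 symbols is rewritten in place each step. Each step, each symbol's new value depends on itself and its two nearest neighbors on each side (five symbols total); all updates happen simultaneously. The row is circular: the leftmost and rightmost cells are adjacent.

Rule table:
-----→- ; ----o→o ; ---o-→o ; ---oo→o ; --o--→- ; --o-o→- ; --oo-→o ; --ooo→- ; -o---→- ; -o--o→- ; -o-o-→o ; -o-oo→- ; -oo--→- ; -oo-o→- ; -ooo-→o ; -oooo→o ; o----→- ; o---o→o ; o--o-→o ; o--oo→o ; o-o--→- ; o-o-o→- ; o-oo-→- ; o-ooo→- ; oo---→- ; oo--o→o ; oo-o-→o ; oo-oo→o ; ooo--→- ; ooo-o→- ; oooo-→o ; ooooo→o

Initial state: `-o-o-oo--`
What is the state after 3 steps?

o---oo-o-

o-o-----o
-o----ooo
o---oo-o-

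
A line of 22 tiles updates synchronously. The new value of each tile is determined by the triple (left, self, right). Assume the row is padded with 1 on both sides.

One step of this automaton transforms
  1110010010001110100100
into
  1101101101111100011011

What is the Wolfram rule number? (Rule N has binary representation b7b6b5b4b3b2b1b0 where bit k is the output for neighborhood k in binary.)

155

position 0: 111 → 1  (bit 7 = 1)
position 2: 110 → 0  (bit 6 = 0)
position 15: 101 → 0  (bit 5 = 0)
position 3: 100 → 1  (bit 4 = 1)
position 12: 011 → 1  (bit 3 = 1)
position 5: 010 → 0  (bit 2 = 0)
position 4: 001 → 1  (bit 1 = 1)
position 10: 000 → 1  (bit 0 = 1)
bits b7..b0 = 10011011 = 155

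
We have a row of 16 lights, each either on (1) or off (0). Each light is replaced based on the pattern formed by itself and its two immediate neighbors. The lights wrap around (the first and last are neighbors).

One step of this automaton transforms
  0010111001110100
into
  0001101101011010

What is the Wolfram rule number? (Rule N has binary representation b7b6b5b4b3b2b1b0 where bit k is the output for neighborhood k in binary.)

120

position 5: 111 → 0  (bit 7 = 0)
position 6: 110 → 1  (bit 6 = 1)
position 3: 101 → 1  (bit 5 = 1)
position 7: 100 → 1  (bit 4 = 1)
position 4: 011 → 1  (bit 3 = 1)
position 2: 010 → 0  (bit 2 = 0)
position 1: 001 → 0  (bit 1 = 0)
position 0: 000 → 0  (bit 0 = 0)
bits b7..b0 = 01111000 = 120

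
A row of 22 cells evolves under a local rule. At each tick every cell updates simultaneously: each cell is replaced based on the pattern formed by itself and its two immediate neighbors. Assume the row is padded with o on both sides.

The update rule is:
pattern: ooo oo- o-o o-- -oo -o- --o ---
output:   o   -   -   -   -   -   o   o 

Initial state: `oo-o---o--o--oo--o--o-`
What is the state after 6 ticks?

o----oo--o--o---o--o--
--ooo---o--o--oo--o--o
-o-o--oo--o--o---o--o-
-----o---o--o--oo--o--
-oooo--oo--o--o---o--o
--oo--o---o--o--oo--o-

--oo--o---o--o--oo--o-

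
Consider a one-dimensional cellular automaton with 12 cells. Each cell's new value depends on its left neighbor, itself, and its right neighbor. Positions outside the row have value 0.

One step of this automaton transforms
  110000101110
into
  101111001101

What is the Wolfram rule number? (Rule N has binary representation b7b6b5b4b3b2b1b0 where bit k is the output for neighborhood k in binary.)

position 9: 111 → 1  (bit 7 = 1)
position 1: 110 → 0  (bit 6 = 0)
position 7: 101 → 0  (bit 5 = 0)
position 2: 100 → 1  (bit 4 = 1)
position 0: 011 → 1  (bit 3 = 1)
position 6: 010 → 0  (bit 2 = 0)
position 5: 001 → 1  (bit 1 = 1)
position 3: 000 → 1  (bit 0 = 1)
bits b7..b0 = 10011011 = 155

155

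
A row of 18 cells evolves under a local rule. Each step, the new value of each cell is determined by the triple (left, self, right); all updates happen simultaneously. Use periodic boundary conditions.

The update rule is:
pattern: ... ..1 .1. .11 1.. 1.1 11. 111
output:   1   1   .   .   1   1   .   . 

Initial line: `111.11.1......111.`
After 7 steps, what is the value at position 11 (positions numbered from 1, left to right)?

step 1: ...1..1.111111...1
step 2: 111.11.1......111.  (repeats step 0; period 2)
step 7: ...1..1.111111...1
position 11 holds 1

1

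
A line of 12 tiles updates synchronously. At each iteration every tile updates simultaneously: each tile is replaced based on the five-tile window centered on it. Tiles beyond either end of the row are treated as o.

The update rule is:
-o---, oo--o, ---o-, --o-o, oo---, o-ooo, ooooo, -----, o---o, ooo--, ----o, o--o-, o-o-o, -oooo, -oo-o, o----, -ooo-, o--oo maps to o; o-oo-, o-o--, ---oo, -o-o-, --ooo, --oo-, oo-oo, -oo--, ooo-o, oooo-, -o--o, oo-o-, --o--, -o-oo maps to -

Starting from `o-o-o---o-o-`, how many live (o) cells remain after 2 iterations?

5

--o--oooo-o-
oo--o-o---o-
count of o: 5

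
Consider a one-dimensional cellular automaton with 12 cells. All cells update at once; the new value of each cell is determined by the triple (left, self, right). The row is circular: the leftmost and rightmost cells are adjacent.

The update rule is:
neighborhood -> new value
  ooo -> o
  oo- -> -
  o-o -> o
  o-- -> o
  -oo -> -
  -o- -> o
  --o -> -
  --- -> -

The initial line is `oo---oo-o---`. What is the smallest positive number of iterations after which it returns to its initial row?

12

--o----ooo--
--oo----o-o-
----o---oooo
o---oo---oo-
oo----o----o
o-o---oo----
oooo----o---
-oo-o---oo--
---ooo----o-
----o-o---oo
o---oooo----
oo---oo-o---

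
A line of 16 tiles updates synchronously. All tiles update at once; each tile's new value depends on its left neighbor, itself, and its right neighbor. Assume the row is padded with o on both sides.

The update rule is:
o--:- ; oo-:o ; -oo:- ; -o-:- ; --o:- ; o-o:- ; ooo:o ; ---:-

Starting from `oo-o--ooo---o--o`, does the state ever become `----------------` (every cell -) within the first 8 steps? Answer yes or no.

oo-----oo-------
oo------o-------
oo--------------
oo--------------  (fixed point — unchanged through step 8)
step 8 is oo--------------, still not uniform -

no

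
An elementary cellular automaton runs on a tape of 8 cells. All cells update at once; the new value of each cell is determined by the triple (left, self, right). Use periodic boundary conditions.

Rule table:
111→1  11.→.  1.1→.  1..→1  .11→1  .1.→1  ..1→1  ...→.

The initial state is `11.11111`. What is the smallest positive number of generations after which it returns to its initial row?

8

generation 1: 1..11111
generation 2: .1111111
generation 3: .111111.
generation 4: 111111.1
generation 5: 11111..1
generation 6: 1111.111
generation 7: 111..111
generation 8: 11.11111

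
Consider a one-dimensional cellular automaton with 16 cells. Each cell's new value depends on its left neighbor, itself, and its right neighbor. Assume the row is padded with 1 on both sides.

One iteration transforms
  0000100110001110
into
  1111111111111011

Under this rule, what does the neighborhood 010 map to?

1

At position 4 the neighborhood is 010; the next row has 1 there.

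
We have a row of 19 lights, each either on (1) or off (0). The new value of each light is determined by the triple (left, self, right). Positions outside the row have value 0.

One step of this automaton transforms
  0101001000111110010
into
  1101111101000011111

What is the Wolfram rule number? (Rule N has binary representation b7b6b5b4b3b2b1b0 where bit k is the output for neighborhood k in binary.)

position 11: 111 → 0  (bit 7 = 0)
position 14: 110 → 1  (bit 6 = 1)
position 2: 101 → 0  (bit 5 = 0)
position 4: 100 → 1  (bit 4 = 1)
position 10: 011 → 0  (bit 3 = 0)
position 1: 010 → 1  (bit 2 = 1)
position 0: 001 → 1  (bit 1 = 1)
position 8: 000 → 0  (bit 0 = 0)
bits b7..b0 = 01010110 = 86

86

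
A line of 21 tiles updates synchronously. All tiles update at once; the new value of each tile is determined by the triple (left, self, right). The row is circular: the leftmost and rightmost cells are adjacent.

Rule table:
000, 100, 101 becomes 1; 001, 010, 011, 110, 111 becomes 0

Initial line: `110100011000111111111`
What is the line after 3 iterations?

010010001100000000000

iteration 1: 001011000110000000000
iteration 2: 100100110001111111111
iteration 3: 010010001100000000000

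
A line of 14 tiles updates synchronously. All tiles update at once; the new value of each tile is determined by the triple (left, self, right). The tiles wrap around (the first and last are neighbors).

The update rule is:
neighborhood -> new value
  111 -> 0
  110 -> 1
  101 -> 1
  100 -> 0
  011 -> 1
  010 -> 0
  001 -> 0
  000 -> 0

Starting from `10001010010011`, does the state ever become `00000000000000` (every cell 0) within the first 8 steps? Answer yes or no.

10000100000010
00000000000001
00000000000000
all cells are 0 at step 3

yes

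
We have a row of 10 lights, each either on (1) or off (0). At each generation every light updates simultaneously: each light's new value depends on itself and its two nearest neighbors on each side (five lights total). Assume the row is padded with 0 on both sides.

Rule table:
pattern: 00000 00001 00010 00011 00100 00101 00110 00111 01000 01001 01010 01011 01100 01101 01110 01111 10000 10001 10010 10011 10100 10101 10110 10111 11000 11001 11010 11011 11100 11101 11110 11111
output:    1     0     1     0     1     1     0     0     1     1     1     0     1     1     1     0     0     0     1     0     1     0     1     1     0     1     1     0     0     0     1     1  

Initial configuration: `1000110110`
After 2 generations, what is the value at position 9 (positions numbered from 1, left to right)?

1

generation 1: 1100010110
generation 2: 0100110110
position 9 holds 1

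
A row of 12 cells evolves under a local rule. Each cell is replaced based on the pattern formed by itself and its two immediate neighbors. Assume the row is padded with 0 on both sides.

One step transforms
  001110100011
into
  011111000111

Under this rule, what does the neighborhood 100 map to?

At position 7 the neighborhood is 100; the next row has 0 there.

0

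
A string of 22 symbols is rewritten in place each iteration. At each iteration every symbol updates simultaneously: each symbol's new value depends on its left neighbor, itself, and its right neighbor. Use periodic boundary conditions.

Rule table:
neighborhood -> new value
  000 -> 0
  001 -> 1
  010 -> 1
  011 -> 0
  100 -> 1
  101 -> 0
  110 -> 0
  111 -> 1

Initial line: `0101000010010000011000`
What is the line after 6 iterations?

1101100111111000100100
0000011011110101111111
1000100001100100111110
1101110010011111011100
0000101111101110001011
1001100111000101011000

1001100111000101011000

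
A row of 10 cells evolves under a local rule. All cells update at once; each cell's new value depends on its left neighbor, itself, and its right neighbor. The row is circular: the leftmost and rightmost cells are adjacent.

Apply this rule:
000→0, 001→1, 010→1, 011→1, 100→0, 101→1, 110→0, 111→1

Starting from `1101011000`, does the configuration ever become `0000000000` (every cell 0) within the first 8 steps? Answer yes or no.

no

1011110001
0111100011
1111000110
1110001101
1100011011
1000110111
0001101111
0011011110
step 8 is 0011011110, still not uniform 0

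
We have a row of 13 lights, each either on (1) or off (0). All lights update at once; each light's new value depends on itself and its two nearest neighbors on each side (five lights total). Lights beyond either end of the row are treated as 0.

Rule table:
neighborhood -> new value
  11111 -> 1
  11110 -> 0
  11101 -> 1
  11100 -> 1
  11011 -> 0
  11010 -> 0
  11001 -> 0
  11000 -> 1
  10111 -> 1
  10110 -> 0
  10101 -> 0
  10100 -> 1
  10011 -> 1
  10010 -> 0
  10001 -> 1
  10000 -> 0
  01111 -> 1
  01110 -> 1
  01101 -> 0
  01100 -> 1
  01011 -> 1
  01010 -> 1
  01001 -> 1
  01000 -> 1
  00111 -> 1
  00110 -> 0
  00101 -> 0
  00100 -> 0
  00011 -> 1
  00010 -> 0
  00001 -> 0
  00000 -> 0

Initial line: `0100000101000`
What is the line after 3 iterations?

0010000011100
0001000111110
0000111111011

0000111111011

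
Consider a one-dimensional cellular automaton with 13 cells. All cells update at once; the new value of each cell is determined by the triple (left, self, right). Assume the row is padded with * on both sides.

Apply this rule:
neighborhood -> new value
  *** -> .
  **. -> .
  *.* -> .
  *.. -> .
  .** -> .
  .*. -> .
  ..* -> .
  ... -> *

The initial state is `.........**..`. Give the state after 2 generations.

.........***.

.*******.....
.........***.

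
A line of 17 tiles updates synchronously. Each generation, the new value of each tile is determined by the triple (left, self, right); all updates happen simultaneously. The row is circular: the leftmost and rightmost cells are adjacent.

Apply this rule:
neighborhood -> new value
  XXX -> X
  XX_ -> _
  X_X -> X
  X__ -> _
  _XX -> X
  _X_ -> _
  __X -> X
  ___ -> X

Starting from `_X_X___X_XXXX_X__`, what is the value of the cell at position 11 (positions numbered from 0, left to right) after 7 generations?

X_X__XX_XXXX_X__X
_X__XX_XXXX_X__XX
X__XX_XXXX_X__XX_
__XX_XXXX_X__XX_X
_XX_XXXX_X__XX_X_
XX_XXXX_X__XX_X__
X_XXXX_X__XX_X__X
position 11 holds X

X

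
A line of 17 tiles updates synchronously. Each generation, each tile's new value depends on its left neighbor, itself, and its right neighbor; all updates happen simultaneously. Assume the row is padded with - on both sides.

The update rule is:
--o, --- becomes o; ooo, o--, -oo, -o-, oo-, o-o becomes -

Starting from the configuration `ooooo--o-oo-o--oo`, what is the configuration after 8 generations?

ooooooooo--oooooo

generation 1: ------o-------o--
generation 2: oooooo--oooooo--o
generation 3: -------o-------o-
generation 4: ooooooo--oooooo--
generation 5: --------o-------o
generation 6: oooooooo--oooooo-
generation 7: ---------o-------
generation 8: ooooooooo--oooooo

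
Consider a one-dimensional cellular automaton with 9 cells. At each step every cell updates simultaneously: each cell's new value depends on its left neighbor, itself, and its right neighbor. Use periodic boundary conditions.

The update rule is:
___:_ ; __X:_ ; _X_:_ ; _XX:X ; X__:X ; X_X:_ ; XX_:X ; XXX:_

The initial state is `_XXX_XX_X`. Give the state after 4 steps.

X______XX

_X_X_XX__
_____XXX_
_____X_XX
X______XX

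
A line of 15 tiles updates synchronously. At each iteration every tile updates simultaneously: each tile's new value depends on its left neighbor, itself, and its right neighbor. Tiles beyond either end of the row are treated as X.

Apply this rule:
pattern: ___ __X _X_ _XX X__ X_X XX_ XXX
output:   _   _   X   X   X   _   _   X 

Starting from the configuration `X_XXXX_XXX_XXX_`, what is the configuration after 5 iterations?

__XXX__XX__XX__
X_XX_X_X_X_X_X_
__X__X_X_X_X_X_
X_XX_X_X_X_X_X_  (repeats iteration 2; period 2)
iteration 5: __X__X_X_X_X_X_

__X__X_X_X_X_X_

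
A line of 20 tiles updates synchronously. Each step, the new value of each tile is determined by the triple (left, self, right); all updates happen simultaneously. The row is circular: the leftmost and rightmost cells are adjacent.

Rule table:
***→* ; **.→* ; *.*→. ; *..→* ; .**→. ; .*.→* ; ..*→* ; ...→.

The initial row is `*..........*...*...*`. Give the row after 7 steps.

*.***.****..*****.**

step 1: **........***.***.*.
step 2: .**......*.**..**.*.
step 3: *.**....**..***.*.**
step 4: *..**..*.***.**.*..*
step 5: ***.****..**..*.***.
step 6: .**..*****.****..**.
step 7: *.***.****..*****.**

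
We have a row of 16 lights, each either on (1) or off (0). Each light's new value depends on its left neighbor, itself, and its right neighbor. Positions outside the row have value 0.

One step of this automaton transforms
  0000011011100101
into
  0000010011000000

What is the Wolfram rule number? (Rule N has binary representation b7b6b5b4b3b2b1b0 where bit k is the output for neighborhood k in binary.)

position 9: 111 → 1  (bit 7 = 1)
position 6: 110 → 0  (bit 6 = 0)
position 7: 101 → 0  (bit 5 = 0)
position 11: 100 → 0  (bit 4 = 0)
position 5: 011 → 1  (bit 3 = 1)
position 13: 010 → 0  (bit 2 = 0)
position 4: 001 → 0  (bit 1 = 0)
position 0: 000 → 0  (bit 0 = 0)
bits b7..b0 = 10001000 = 136

136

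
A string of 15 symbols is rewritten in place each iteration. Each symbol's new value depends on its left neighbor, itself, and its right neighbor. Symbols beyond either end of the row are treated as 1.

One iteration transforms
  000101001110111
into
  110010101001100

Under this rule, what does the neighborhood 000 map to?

At position 1 the neighborhood is 000; the next row has 1 there.

1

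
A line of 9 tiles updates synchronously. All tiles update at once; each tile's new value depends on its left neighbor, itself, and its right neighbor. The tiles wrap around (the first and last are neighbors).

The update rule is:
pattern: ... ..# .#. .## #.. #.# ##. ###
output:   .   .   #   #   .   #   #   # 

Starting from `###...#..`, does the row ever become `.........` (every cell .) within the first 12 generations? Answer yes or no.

no

generation 1: ###...#..  (fixed point — unchanged through generation 12)
generation 12 is ###...#.., still not uniform .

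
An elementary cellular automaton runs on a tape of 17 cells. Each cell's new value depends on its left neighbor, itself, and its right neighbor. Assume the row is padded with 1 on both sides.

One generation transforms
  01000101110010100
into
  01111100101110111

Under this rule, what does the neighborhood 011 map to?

At position 7 the neighborhood is 011; the next row has 0 there.

0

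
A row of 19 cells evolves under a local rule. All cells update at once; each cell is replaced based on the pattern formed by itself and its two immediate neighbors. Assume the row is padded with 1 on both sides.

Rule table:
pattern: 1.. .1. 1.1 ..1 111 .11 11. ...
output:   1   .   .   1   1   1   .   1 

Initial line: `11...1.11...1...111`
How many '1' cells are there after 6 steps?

1.111..1.111.111111
..11.11..11..111111
111..1.111.11111111
11.11..11..11111111
1..1.111.1111111111
.11..11..1111111111
count of 1: 14

14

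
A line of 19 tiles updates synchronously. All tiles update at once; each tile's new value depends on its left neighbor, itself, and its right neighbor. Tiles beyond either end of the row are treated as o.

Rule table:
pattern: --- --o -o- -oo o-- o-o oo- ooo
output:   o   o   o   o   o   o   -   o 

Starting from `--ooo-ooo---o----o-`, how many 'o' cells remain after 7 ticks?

oooo-ooo-oooooooooo
ooo-ooo-ooooooooooo
oo-ooo-oooooooooooo
o-ooo-ooooooooooooo
-ooo-oooooooooooooo
ooo-ooooooooooooooo
oo-oooooooooooooooo
count of o: 18

18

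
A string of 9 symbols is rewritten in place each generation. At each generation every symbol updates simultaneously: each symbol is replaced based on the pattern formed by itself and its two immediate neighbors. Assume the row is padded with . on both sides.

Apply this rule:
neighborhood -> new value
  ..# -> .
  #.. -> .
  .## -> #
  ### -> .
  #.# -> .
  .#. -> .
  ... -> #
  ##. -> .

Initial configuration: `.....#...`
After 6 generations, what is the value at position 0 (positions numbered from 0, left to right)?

#

####...##
#....#.#.
..##.....
#.#..####
.....#...  (repeats generation 0; period 5)
generation 6: ####...##
position 0 holds #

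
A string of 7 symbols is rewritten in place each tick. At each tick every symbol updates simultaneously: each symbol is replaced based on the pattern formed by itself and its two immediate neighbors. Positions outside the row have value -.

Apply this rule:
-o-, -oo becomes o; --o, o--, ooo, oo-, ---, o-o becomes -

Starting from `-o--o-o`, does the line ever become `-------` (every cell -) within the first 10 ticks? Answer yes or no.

-o--o-o  (fixed point — unchanged through tick 10)
tick 10 is -o--o-o, still not uniform -

no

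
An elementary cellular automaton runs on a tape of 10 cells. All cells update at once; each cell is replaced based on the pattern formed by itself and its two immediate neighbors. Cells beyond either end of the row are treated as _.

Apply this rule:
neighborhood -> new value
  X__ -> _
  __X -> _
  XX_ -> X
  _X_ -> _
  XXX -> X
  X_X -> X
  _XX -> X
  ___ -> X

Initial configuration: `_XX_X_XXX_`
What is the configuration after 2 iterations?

_XXX_XXXX_
_XXXXXXXX_

_XXXXXXXX_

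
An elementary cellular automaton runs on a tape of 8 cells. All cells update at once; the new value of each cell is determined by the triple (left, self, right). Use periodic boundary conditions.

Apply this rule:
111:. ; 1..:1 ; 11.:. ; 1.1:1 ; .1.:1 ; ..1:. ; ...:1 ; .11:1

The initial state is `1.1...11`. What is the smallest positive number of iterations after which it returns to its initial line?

.1111.1.
.1...111
1111.1..
1...111.
111.1..1
...111.1
11.1..11
..111.1.
1.1..111
.111.1..
.1..1111
111.1...
1..1111.
11.1...1
..1111.1
1.1...11

16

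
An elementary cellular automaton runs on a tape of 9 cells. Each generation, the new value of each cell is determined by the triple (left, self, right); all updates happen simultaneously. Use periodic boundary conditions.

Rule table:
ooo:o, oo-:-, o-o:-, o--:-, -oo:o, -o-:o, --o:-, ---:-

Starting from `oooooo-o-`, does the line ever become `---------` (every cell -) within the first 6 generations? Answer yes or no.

ooooo--o-
oooo---o-
ooo----o-
oo-----o-
o------o-
o------o-
generation 6 is o------o-, still not uniform -

no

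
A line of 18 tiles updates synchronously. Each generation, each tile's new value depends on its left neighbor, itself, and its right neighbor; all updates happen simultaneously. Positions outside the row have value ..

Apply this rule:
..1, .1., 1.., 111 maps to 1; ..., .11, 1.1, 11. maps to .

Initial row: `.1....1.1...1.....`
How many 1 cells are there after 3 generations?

7

111..11.11.111....
.1.11.......1.1...
11...1.....11.11..
count of 1: 7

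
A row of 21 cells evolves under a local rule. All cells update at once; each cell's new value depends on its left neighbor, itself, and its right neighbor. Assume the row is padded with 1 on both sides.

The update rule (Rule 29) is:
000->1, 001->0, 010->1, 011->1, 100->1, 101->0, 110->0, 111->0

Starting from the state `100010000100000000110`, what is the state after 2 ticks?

010010000100000000110

011011110111111110100
010010000100000000110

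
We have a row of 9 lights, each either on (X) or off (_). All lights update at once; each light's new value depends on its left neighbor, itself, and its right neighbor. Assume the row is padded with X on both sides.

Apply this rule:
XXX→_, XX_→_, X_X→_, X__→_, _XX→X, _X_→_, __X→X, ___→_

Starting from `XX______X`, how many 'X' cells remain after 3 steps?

_______XX
______XX_
_____XX__
count of X: 2

2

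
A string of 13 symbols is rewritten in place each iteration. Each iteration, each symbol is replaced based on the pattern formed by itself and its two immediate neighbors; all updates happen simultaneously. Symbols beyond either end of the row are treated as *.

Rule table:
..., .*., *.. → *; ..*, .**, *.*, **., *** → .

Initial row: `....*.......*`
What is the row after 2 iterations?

...........*.

iteration 1: ***.*******..
iteration 2: ...........*.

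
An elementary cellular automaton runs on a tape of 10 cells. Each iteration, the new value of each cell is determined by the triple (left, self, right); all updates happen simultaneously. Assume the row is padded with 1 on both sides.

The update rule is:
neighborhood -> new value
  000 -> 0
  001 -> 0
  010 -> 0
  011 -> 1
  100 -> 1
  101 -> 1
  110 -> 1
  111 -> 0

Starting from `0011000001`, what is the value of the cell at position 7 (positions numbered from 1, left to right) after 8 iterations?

1

1011100001
1110110001
0011111001
1010001101
1101001111
0110101000
1111010100
0001101010
position 7 holds 1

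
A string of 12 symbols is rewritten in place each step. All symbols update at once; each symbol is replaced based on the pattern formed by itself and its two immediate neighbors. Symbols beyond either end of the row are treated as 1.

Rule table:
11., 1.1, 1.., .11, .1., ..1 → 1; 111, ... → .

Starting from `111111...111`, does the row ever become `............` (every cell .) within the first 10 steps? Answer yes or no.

.....11.11..
1...11111111
11.11.......
.11111.....1
11...11...11
.11.1111.11.
11111..11111
....1111....
1..11..11..1
111111111111
step 10 is 111111111111, still not uniform .

no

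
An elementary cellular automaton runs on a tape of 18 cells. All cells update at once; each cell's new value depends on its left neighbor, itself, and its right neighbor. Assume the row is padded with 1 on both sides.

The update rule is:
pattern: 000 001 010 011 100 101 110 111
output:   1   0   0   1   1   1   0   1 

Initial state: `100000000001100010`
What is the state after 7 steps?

111101011010111111

011111111101011001
111111111010110101
111111110101101011
111111101011010111
111111010110101111
111110101101011111
111101011010111111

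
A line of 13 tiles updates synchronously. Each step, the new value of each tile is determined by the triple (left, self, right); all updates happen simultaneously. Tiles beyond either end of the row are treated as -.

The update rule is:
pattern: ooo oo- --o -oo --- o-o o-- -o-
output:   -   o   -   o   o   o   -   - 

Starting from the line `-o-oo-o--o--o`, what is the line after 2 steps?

o-o--o-oooooo

--oooo-------
o-o--o-oooooo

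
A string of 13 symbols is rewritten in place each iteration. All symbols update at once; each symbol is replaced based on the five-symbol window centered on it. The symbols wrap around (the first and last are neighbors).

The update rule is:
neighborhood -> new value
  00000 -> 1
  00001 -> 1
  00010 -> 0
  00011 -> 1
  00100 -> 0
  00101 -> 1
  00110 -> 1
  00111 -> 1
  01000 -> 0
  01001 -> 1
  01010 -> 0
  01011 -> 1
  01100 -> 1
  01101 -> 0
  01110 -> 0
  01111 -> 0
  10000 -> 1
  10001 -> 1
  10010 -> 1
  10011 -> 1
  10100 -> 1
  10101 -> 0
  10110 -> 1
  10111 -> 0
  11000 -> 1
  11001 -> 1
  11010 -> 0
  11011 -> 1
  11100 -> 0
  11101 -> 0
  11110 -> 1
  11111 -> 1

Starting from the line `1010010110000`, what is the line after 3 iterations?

iteration 1: 1011111111110
iteration 2: 0100111111100
iteration 3: 0011101111011

0011101111011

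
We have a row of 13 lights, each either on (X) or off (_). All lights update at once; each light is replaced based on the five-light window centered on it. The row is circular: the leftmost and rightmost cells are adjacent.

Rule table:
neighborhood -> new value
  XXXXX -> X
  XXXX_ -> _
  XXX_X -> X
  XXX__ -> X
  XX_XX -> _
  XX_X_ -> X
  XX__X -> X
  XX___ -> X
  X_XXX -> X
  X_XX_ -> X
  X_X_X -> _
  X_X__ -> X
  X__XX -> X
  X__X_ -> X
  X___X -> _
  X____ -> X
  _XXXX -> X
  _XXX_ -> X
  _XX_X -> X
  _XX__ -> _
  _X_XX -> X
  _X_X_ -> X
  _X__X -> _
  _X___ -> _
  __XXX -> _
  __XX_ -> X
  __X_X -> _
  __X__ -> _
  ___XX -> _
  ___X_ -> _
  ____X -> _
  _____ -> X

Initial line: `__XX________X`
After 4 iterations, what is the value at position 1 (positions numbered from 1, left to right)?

X

_XX_XXXXXX___
_XX_XXXX_XXX_
XXX_XX_X_XXXX
X_X_XXX_XXXXX
position 1 holds X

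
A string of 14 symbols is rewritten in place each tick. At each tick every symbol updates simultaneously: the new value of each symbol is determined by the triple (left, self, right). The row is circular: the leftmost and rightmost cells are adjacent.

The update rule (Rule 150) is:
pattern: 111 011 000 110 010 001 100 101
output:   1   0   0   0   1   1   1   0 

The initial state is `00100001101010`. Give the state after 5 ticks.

11100111110100

01110010001011
00101111011000
01100110000100
10011001001110
11100111110100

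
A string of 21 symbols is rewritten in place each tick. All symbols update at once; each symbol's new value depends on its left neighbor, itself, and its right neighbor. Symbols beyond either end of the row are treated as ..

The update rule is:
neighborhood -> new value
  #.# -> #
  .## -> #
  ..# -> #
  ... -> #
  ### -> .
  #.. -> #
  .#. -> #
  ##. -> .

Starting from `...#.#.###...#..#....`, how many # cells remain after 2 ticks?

########..###########
#.......###..........
count of #: 4

4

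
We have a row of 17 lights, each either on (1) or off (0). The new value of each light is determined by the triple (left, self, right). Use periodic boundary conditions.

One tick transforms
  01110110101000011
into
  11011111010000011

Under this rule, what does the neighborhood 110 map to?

1

At position 3 the neighborhood is 110; the next row has 1 there.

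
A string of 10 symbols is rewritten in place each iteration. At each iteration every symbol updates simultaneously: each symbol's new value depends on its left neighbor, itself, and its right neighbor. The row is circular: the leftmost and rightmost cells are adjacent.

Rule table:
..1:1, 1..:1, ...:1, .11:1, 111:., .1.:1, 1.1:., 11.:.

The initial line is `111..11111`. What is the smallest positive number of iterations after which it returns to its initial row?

...111....
1111..1111
....111...
11111..111
.....111..
111111..11
......111.
1111111..1
.......111
11111111..
1.......11
.11111111.
11.......1
..11111111
111.......
1..1111111
.111......
11..111111
..111.....
111..11111

20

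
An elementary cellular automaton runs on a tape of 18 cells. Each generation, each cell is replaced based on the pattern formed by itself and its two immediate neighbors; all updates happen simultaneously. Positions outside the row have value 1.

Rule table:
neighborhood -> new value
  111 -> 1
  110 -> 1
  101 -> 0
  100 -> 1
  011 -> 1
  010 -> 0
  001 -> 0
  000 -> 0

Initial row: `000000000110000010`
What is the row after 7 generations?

100000000111000000
110000000111100000
111000000111110000
111100000111111000
111110000111111100
111111000111111110
111111100111111110

111111100111111110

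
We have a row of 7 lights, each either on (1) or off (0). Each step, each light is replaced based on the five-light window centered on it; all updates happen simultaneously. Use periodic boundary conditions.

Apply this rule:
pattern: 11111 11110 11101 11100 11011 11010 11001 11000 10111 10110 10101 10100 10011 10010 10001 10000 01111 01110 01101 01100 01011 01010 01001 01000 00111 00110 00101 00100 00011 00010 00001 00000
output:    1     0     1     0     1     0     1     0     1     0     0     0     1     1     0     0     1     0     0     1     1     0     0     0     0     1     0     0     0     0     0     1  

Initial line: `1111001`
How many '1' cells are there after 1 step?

4

step 1: 1100110
count of 1: 4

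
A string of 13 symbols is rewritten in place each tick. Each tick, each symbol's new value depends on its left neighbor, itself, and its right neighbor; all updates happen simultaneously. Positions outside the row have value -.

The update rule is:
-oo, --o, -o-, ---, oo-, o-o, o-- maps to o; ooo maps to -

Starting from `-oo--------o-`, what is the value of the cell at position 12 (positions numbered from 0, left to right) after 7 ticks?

o

tick 1: ooooooooooooo
tick 2: o-----------o
tick 3: ooooooooooooo  (repeats tick 1; period 2)
tick 7: ooooooooooooo
position 12 holds o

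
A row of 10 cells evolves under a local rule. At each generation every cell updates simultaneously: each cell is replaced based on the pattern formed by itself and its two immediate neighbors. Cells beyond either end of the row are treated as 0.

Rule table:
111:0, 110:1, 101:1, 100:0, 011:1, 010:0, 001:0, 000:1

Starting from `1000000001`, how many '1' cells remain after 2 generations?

0011111100
1010000101
count of 1: 4

4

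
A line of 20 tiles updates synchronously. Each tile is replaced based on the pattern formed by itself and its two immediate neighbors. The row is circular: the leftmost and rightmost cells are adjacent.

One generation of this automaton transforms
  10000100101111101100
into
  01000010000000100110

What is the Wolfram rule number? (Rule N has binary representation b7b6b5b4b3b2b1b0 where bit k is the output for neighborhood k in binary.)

80

position 11: 111 → 0  (bit 7 = 0)
position 14: 110 → 1  (bit 6 = 1)
position 9: 101 → 0  (bit 5 = 0)
position 1: 100 → 1  (bit 4 = 1)
position 10: 011 → 0  (bit 3 = 0)
position 0: 010 → 0  (bit 2 = 0)
position 4: 001 → 0  (bit 1 = 0)
position 2: 000 → 0  (bit 0 = 0)
bits b7..b0 = 01010000 = 80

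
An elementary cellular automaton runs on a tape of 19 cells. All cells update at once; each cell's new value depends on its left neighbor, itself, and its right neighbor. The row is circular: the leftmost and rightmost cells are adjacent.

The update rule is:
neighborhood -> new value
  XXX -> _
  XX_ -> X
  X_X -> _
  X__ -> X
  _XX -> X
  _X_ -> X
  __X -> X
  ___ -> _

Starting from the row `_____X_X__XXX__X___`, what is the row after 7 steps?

____XX_XXXX_XXXXX__
___XXX_X__X_X___XX_
__XX_X_XXXX_XX_XXXX
XXXX_X_X__X_XX_X__X
___X_X_XXXX_XX_XXXX
X_XX_X_X__X_XX_X__X
X_XX_X_XXXX_XX_XXXX

X_XX_X_XXXX_XX_XXXX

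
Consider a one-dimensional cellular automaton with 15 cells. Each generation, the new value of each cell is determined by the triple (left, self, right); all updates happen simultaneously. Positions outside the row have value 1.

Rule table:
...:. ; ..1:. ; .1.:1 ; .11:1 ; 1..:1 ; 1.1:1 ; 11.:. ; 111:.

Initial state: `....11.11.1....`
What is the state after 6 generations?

generation 1: 1...1.11.111...
generation 2: .1..111.11..1..
generation 3: 111.1..11.1.11.
generation 4: ...111.1.1111.1
generation 5: 1..1..1111...11
generation 6: .1.11.1...1..1.

.1.11.1...1..1.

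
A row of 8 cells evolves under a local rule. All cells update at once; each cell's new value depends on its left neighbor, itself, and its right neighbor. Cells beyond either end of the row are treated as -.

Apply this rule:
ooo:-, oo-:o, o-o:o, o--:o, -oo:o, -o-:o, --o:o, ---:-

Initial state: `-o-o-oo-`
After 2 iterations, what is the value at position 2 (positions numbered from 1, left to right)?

-

oooooooo
o------o
position 2 holds -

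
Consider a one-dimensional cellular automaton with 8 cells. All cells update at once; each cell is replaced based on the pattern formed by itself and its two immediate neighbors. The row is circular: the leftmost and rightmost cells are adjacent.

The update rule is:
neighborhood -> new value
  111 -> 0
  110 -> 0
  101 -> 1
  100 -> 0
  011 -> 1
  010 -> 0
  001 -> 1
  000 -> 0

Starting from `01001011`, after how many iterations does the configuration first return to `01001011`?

8

iteration 1: 10010110
iteration 2: 00101101
iteration 3: 01011010
iteration 4: 10110100
iteration 5: 01101001
iteration 6: 11010010
iteration 7: 10100101
iteration 8: 01001011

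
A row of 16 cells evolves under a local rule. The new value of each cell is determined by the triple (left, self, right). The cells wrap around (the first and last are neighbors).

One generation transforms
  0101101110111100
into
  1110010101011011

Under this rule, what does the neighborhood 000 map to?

At position 15 the neighborhood is 000; the next row has 1 there.

1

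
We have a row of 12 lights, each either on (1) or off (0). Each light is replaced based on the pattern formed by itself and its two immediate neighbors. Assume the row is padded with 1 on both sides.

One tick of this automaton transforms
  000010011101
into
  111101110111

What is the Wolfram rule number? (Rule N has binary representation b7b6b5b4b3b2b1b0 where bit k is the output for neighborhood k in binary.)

position 8: 111 → 0  (bit 7 = 0)
position 9: 110 → 1  (bit 6 = 1)
position 10: 101 → 1  (bit 5 = 1)
position 0: 100 → 1  (bit 4 = 1)
position 7: 011 → 1  (bit 3 = 1)
position 4: 010 → 0  (bit 2 = 0)
position 3: 001 → 1  (bit 1 = 1)
position 1: 000 → 1  (bit 0 = 1)
bits b7..b0 = 01111011 = 123

123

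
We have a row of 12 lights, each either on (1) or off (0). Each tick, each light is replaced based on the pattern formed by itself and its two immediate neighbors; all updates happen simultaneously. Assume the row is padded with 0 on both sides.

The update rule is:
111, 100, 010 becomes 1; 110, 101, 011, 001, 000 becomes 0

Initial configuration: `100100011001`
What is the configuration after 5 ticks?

000000010101

tick 1: 110110000101
tick 2: 000001000101
tick 3: 000001100101
tick 4: 000000010101
tick 5: 000000010101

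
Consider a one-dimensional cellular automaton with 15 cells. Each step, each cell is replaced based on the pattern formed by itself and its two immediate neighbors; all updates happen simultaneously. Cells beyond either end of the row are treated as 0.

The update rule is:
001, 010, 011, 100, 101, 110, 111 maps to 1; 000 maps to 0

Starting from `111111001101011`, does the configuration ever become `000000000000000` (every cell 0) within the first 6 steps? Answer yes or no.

no

111111111111111
111111111111111  (fixed point — unchanged through step 6)
step 6 is 111111111111111, still not uniform 0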